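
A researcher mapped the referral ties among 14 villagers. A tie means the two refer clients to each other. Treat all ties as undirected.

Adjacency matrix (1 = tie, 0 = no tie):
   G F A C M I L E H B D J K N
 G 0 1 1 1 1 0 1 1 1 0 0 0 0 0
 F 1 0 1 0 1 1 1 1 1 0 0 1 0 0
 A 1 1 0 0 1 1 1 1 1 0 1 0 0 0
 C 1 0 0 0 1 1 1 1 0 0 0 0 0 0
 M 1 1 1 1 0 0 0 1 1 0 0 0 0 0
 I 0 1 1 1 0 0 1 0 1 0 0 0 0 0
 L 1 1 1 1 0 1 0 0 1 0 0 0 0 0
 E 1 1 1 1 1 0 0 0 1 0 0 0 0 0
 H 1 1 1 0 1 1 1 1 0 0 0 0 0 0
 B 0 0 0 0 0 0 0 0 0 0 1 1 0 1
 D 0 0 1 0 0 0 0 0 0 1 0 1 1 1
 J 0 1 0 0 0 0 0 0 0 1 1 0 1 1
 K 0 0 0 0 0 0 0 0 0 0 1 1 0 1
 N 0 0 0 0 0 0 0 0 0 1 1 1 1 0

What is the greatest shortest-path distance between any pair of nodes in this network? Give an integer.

Eccentricity of each node (its greatest distance to any other): A:2, B:4, C:4, D:3, E:3, F:2, G:3, H:3, I:3, J:3, K:4, L:3, M:3, N:4.
The maximum eccentricity is 4, realized for instance by the pair C–B via C – G – A – D – B. So the diameter is 4.

4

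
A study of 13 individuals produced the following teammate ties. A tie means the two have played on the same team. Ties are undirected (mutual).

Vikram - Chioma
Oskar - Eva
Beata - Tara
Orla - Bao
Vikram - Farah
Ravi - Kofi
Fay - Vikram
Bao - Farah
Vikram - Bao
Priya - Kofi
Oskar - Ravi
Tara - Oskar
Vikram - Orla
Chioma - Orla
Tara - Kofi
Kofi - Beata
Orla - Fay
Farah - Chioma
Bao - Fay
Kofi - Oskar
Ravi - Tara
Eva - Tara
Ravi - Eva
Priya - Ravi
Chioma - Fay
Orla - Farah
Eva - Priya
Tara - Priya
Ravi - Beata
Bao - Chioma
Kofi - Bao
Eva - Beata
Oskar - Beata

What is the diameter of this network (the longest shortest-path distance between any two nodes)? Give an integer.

4

Eccentricity of each node (its greatest distance to any other): Bao:3, Beata:3, Chioma:4, Eva:4, Farah:4, Fay:4, Kofi:2, Orla:4, Oskar:3, Priya:3, Ravi:3, Tara:3, Vikram:4.
The maximum eccentricity is 4, realized for instance by the pair Eva–Fay via Eva – Priya – Kofi – Bao – Fay. So the diameter is 4.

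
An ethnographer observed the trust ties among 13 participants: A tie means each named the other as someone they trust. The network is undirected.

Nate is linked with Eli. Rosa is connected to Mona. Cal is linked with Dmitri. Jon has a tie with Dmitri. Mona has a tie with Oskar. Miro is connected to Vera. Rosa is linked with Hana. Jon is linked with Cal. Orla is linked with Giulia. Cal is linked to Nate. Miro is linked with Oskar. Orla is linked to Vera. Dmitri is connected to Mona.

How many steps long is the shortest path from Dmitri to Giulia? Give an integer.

One shortest route is Dmitri – Mona – Oskar – Miro – Vera – Orla – Giulia, which uses 6 edges, and at distance 5 from Dmitri we only reach {Orla}, which does not include Giulia. So d(Dmitri,Giulia) = 6.

6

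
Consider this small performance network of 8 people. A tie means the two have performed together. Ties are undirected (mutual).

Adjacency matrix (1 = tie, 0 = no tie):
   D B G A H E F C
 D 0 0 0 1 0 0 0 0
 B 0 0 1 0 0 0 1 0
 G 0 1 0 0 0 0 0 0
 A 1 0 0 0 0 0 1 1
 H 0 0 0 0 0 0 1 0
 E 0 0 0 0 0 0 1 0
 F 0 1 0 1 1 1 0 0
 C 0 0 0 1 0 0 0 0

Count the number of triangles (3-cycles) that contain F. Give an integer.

0

F's neighbors are A, B, E, and H, but none of them are tied to each other, so no triangle contains F.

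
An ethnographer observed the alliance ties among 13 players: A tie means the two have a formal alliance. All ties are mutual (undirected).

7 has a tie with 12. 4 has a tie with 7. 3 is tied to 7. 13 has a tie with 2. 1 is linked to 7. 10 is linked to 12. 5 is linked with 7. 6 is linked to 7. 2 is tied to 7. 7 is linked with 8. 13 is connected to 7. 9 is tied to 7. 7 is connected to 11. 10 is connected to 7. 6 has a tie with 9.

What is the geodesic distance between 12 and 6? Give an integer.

2

One shortest route is 12 – 7 – 6, which uses 2 edges, and 12 and 6 are not directly tied, so nothing shorter exists. So d(12,6) = 2.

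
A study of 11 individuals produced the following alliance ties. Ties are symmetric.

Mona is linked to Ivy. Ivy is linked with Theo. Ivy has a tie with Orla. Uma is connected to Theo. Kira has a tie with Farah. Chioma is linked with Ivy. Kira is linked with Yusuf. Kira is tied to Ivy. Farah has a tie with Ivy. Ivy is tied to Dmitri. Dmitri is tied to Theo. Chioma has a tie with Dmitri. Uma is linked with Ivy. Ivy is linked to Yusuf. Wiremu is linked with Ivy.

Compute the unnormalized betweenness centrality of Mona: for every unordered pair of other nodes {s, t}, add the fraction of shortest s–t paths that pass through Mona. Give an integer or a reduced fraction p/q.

0

No shortest path between any pair of other nodes passes through Mona.
Summing the contributions gives betweenness(Mona) = 0.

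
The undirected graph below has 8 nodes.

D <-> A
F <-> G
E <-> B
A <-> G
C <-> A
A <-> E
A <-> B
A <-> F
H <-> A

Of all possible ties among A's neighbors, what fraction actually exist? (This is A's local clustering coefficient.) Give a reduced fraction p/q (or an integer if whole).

2/21

A's neighbors: B, C, D, E, F, G, and H (k = 7).
Possible neighbor pairs: C(7,2) = 21. Edges among them: B–E, F–G → e = 2.
Clustering(A) = 2/21.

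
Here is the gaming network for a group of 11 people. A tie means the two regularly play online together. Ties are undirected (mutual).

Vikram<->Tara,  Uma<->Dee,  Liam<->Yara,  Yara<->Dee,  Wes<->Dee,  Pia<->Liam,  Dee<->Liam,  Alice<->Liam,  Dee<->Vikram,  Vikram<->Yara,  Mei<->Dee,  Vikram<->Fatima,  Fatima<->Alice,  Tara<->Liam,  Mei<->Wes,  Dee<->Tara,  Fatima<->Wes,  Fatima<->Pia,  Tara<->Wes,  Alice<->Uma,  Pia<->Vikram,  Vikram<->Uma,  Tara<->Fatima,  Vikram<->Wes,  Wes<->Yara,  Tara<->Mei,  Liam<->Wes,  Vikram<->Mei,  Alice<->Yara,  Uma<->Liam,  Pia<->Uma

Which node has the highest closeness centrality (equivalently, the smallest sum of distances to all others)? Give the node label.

Vikram

Farness (sum of distances to all others) for each node — Alice:17, Dee:13, Fatima:15, Liam:13, Mei:17, Pia:16, Tara:14, Uma:15, Vikram:12, Wes:13, Yara:15.
The smallest farness is 12, for Vikram, so Vikram has the highest closeness.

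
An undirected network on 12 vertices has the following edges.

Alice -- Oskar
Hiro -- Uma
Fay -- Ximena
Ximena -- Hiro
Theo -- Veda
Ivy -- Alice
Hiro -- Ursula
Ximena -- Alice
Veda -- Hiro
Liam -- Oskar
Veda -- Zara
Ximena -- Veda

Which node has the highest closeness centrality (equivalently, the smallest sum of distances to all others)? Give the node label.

Ximena

Farness (sum of distances to all others) for each node — Alice:23, Fay:29, Hiro:22, Ivy:33, Liam:41, Oskar:31, Theo:32, Uma:32, Ursula:32, Veda:22, Ximena:19, Zara:32.
The smallest farness is 19, for Ximena, so Ximena has the highest closeness.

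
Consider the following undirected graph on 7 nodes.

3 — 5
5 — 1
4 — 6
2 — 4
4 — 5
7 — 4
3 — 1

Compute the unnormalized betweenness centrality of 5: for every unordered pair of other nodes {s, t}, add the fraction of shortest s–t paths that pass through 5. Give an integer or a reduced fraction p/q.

Pairs whose geodesics pass through 5 — 1–4: 1; 1–6: 1; 1–7: 1; 1–2: 1; 4–3: 1; 6–3: 1; 7–3: 1; 2–3: 1.
All other pairs contribute 0.
Summing the contributions gives betweenness(5) = 8.

8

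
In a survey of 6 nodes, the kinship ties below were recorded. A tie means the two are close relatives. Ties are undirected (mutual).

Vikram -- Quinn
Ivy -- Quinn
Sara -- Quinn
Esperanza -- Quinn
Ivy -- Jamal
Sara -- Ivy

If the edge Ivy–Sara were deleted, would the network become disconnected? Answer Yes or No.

No

Even without that edge, Ivy still reaches Sara via Ivy – Quinn – Sara, so the network stays connected. Not a bridge.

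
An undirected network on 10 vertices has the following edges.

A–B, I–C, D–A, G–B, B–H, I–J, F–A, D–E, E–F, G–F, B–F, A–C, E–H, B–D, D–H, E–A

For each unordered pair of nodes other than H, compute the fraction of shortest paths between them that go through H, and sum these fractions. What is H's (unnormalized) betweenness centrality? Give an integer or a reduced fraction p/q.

1/4

Pairs whose geodesics pass through H — E–B: 1/4.
All other pairs contribute 0.
Summing the contributions gives betweenness(H) = 1/4.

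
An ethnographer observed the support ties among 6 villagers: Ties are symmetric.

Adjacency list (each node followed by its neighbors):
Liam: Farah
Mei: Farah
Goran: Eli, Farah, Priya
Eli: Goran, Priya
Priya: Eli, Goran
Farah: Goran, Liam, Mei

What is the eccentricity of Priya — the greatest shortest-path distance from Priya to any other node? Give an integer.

Distances from Priya: Eli:1, Farah:2, Goran:1, Liam:3, Mei:3.
The largest is 3 (to Mei and Liam), so the eccentricity of Priya is 3.

3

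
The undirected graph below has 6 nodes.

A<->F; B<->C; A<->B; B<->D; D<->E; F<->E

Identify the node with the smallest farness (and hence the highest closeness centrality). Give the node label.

Farness (sum of distances to all others) for each node — A:8, B:7, C:11, D:8, E:9, F:9.
The smallest farness is 7, for B, so B has the highest closeness.

B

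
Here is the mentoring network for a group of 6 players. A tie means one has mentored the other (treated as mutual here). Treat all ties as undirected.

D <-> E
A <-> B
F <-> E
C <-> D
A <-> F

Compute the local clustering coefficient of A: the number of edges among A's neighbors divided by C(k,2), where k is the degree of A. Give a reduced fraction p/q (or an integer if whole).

0

A's neighbors: B and F (k = 2).
Possible neighbor pairs: C(2,2) = 1. Edges among them: none → e = 0.
Clustering(A) = 0/1.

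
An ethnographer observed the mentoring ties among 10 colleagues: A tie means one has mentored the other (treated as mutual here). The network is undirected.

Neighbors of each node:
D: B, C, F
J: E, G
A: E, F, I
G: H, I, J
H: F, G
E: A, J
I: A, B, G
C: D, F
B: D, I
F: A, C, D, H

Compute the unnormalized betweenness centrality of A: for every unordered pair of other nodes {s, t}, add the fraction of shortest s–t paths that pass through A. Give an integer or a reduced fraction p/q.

Pairs whose geodesics pass through A — E–H: 1/2; E–F: 1; E–C: 1; E–D: 1; E–B: 1; E–I: 1; J–F: 1/2; J–C: 1/2; J–D: 1/3; F–I: 1; C–I: 1/2.
All other pairs contribute 0.
Summing the contributions gives betweenness(A) = 25/3.

25/3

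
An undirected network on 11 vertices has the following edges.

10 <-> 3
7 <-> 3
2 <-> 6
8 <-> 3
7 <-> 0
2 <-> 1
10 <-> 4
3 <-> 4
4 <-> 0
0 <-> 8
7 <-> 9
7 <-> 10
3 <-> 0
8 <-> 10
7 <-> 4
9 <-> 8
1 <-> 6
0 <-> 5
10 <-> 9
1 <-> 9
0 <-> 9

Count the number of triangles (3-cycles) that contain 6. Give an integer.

6's neighbors: 1 and 2.
Neighbor pairs that are themselves tied: 6–1–2. Each forms one triangle with 6, for 1 in total.

1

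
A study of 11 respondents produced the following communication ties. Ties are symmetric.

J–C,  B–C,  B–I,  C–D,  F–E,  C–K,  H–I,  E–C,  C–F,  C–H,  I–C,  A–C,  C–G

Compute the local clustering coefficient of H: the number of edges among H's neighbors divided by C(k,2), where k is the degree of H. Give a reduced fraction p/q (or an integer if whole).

H's neighbors: C and I (k = 2).
Possible neighbor pairs: C(2,2) = 1. Edges among them: C–I → e = 1.
Clustering(H) = 1/1.

1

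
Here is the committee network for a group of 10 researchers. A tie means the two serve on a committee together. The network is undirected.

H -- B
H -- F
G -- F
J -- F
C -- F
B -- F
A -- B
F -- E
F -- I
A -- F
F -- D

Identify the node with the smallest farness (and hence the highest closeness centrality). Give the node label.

Farness (sum of distances to all others) for each node — A:16, B:15, C:17, D:17, E:17, F:9, G:17, H:16, I:17, J:17.
The smallest farness is 9, for F, so F has the highest closeness.

F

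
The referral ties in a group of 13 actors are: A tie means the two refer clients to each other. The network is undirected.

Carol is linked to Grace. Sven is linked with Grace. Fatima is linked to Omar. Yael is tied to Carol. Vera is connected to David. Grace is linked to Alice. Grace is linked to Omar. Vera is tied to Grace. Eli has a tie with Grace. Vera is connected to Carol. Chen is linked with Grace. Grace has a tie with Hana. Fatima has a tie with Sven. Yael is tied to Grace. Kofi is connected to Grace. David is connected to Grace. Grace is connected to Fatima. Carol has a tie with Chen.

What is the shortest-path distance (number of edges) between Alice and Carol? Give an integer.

2

One shortest route is Alice – Grace – Carol, which uses 2 edges, and Alice and Carol are not directly tied, so nothing shorter exists. So d(Alice,Carol) = 2.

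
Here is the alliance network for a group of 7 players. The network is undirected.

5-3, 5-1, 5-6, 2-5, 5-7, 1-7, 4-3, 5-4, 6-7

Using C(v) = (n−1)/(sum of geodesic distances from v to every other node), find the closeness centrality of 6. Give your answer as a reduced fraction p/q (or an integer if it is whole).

3/5

Distances from 6: 1:2, 2:2, 3:2, 4:2, 5:1, 7:1. Sum = 10.
n = 7, so closeness = 6/10 = 3/5.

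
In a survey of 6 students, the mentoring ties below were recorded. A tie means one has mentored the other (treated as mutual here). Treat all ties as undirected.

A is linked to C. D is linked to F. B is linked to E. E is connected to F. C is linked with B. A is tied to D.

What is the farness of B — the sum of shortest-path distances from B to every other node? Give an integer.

9

Distances from B: A:2, C:1, D:3, E:1, F:2.
Sum = 2 + 1 + 3 + 1 + 2 = 9.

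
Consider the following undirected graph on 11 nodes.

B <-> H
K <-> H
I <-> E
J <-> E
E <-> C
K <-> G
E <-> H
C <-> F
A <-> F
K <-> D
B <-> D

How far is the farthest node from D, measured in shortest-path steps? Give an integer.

Distances from D: A:6, B:1, C:4, E:3, F:5, G:2, H:2, I:4, J:4, K:1.
The largest is 6 (to A), so the eccentricity of D is 6.

6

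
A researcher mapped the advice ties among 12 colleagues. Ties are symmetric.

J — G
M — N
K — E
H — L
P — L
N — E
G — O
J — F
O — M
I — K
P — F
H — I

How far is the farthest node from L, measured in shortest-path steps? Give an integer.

6

Distances from L: E:4, F:2, G:4, H:1, I:2, J:3, K:3, M:6, N:5, O:5, P:1.
The largest is 6 (to M), so the eccentricity of L is 6.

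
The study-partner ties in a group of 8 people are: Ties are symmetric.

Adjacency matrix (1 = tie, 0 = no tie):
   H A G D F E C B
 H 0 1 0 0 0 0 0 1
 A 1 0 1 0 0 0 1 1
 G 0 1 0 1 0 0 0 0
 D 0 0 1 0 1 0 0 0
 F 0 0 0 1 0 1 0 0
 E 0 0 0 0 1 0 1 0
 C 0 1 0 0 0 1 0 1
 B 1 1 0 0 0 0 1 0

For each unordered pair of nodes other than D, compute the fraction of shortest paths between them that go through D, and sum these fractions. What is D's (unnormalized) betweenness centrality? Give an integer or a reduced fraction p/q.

Pairs whose geodesics pass through D — H–F: 1/3; A–F: 1/2; G–F: 1; G–E: 1/2.
All other pairs contribute 0.
Summing the contributions gives betweenness(D) = 7/3.

7/3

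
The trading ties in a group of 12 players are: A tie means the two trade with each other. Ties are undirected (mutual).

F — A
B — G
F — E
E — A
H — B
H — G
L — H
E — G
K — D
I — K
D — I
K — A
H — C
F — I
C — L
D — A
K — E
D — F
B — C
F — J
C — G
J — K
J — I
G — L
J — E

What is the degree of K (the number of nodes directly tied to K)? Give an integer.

K is directly tied to A, D, E, I, and J. That is 5 neighbors, so the degree of K is 5.

5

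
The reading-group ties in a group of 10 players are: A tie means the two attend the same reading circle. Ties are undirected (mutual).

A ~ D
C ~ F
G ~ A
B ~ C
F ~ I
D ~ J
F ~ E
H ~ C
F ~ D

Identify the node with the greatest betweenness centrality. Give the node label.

Unnormalized betweenness of each node: A:8, B:0, C:15, D:20, E:0, F:27, G:0, H:0, I:0, J:0.
F has the largest value, 27, making it the main broker — the node through which the most shortest paths run.

F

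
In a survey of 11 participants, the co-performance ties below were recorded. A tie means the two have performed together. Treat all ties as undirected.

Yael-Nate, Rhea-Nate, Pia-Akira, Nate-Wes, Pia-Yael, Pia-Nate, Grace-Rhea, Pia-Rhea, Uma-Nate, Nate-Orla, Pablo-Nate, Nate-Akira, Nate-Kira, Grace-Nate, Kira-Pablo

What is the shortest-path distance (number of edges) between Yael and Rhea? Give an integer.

2

One shortest route is Yael – Nate – Rhea, which uses 2 edges, and Yael and Rhea are not directly tied, so nothing shorter exists. So d(Yael,Rhea) = 2.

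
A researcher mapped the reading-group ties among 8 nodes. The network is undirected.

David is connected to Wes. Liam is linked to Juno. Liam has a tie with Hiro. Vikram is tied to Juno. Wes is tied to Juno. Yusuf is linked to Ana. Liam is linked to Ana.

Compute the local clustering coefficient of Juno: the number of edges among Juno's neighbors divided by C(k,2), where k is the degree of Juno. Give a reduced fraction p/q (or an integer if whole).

0

Juno's neighbors: Liam, Vikram, and Wes (k = 3).
Possible neighbor pairs: C(3,2) = 3. Edges among them: none → e = 0.
Clustering(Juno) = 0/3 = 0.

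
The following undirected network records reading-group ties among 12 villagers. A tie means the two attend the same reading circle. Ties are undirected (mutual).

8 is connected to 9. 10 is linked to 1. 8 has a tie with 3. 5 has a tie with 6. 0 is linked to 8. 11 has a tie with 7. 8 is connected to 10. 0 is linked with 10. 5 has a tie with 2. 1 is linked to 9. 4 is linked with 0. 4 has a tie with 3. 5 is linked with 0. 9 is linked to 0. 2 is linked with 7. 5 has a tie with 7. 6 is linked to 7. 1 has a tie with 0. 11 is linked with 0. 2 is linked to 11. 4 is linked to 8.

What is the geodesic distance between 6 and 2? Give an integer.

2

One shortest route is 6 – 7 – 2, which uses 2 edges, and 6 and 2 are not directly tied, so nothing shorter exists. So d(6,2) = 2.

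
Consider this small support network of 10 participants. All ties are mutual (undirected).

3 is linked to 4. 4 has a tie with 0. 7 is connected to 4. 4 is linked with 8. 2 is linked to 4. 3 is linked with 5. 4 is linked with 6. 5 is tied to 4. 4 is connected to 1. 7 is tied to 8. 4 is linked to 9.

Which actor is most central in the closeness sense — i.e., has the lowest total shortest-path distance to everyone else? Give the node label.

4

Farness (sum of distances to all others) for each node — 0:17, 1:17, 2:17, 3:16, 4:9, 5:16, 6:17, 7:16, 8:16, 9:17.
The smallest farness is 9, for 4, so 4 has the highest closeness.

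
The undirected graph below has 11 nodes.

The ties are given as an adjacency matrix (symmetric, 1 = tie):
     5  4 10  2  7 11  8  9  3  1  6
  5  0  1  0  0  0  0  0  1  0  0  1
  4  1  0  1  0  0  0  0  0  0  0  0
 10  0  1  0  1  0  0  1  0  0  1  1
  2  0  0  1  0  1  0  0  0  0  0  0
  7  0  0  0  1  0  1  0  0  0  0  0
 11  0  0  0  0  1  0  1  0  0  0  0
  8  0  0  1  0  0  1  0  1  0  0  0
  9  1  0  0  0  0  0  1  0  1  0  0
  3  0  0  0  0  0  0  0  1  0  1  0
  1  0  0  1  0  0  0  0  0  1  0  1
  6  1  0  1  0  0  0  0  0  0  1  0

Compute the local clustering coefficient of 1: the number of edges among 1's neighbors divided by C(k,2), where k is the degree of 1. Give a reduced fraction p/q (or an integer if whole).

1's neighbors: 3, 6, and 10 (k = 3).
Possible neighbor pairs: C(3,2) = 3. Edges among them: 6–10 → e = 1.
Clustering(1) = 1/3.

1/3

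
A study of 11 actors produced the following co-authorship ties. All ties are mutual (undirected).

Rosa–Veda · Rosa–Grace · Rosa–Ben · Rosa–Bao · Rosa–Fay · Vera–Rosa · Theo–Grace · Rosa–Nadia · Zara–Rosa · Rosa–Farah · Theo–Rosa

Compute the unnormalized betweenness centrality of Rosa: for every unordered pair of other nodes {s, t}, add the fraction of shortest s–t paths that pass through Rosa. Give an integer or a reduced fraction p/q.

44

Pairs whose geodesics pass through Rosa — Ben–Vera: 1; Ben–Theo: 1; Ben–Veda: 1; Ben–Zara: 1; Ben–Grace: 1; Ben–Nadia: 1; Ben–Fay: 1; Ben–Farah: 1; Ben–Bao: 1; Vera–Theo: 1; Vera–Veda: 1; Vera–Zara: 1; Vera–Grace: 1; Vera–Nadia: 1 … (+30 more pairs).
All other pairs contribute 0.
Summing the contributions gives betweenness(Rosa) = 44.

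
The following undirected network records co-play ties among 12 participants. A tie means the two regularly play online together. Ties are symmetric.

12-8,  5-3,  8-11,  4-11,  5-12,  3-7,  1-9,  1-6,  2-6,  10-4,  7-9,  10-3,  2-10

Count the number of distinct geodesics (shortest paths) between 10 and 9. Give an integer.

1

The shortest distance is 3, and the only length-3 path is 10–3–7–9. So there is exactly 1 shortest path.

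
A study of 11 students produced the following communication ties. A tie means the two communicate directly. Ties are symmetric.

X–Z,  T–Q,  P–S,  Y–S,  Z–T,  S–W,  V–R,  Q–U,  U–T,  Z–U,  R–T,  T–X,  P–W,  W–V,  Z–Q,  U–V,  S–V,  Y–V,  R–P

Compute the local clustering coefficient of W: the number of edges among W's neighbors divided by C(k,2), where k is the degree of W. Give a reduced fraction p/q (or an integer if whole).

W's neighbors: P, S, and V (k = 3).
Possible neighbor pairs: C(3,2) = 3. Edges among them: P–S, S–V → e = 2.
Clustering(W) = 2/3.

2/3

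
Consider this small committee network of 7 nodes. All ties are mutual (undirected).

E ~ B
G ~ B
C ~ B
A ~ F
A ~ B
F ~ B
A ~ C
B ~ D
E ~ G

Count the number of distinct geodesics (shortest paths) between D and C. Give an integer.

1

The shortest distance is 2, and the only length-2 path is D–B–C. So there is exactly 1 shortest path.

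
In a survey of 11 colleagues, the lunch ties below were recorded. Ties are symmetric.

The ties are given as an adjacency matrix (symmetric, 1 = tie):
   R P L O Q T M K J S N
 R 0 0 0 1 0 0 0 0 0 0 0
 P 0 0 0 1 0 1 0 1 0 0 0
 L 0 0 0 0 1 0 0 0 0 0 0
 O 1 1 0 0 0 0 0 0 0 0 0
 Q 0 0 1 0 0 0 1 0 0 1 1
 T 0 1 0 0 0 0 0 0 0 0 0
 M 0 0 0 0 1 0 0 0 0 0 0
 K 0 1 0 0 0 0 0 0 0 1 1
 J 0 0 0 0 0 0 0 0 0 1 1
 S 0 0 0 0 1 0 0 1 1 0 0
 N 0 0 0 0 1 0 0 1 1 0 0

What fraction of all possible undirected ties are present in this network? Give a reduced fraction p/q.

12/55

There are 12 edges and 11 nodes, so the maximum possible is C(11,2) = 55.
Density = 12/55.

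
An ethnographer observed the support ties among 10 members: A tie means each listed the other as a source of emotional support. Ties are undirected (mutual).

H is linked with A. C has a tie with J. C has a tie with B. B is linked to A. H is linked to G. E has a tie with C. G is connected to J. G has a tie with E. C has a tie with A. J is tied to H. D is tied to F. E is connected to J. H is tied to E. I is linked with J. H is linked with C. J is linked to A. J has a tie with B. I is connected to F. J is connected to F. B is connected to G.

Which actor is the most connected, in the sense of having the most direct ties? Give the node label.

J

Degrees — A:4, B:4, C:5, D:1, E:4, F:3, G:4, H:5, I:2, J:8.
The maximum is 8, attained only by J.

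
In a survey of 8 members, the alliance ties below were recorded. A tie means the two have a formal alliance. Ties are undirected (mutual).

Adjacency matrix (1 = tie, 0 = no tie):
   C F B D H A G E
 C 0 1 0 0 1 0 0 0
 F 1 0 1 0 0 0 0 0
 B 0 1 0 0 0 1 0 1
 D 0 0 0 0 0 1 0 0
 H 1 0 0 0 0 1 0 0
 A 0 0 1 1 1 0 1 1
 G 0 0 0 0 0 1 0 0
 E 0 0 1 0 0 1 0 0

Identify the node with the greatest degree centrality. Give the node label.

A

Degrees — A:5, B:3, C:2, D:1, E:2, F:2, G:1, H:2.
The maximum is 5, attained only by A.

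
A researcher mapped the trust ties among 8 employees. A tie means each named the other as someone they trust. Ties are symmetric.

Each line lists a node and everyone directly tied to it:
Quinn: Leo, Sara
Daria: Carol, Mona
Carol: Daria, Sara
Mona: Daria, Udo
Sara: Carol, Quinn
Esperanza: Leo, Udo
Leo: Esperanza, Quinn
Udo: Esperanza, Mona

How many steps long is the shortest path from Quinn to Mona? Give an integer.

4

One shortest route is Quinn – Leo – Esperanza – Udo – Mona, which uses 4 edges, and at distance 3 from Quinn we only reach {Daria, Udo}, which does not include Mona. So d(Quinn,Mona) = 4.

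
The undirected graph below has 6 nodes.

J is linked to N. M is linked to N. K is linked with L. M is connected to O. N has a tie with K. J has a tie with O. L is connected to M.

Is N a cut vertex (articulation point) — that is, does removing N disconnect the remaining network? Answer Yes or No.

No

Even without N, every remaining node can still reach every other (the residual graph is connected), so N is not a cut vertex.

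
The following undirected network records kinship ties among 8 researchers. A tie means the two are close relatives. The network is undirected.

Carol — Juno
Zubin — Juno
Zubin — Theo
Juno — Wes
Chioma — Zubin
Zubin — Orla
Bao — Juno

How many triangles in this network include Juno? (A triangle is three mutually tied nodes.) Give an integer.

0

Juno's neighbors are Bao, Carol, Wes, and Zubin, but none of them are tied to each other, so no triangle contains Juno.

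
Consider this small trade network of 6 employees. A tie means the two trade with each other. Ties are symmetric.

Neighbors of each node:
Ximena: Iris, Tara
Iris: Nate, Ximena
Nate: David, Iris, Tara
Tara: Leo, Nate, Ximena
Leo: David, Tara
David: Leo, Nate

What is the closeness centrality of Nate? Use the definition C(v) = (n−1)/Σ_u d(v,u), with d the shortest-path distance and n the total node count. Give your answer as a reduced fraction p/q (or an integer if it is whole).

Distances from Nate: David:1, Iris:1, Leo:2, Tara:1, Ximena:2. Sum = 7.
n = 6, so closeness = 5/7.

5/7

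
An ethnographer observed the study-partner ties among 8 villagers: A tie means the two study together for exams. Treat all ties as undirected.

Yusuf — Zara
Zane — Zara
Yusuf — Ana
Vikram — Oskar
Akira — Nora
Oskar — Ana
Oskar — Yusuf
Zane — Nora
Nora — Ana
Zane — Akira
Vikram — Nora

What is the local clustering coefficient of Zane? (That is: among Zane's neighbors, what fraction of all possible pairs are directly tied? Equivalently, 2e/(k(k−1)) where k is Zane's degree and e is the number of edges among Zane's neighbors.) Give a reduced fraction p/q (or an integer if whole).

1/3

Zane's neighbors: Akira, Nora, and Zara (k = 3).
Possible neighbor pairs: C(3,2) = 3. Edges among them: Akira–Nora → e = 1.
Clustering(Zane) = 1/3.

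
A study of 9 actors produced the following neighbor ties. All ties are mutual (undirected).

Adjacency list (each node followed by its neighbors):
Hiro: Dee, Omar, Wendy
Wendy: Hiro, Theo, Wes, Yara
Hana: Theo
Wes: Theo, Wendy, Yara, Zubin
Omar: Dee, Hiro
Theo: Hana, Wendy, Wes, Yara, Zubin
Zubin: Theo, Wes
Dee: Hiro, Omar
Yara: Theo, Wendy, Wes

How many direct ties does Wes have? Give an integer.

4

Wes is directly tied to Theo, Wendy, Yara, and Zubin. That is 4 neighbors, so the degree of Wes is 4.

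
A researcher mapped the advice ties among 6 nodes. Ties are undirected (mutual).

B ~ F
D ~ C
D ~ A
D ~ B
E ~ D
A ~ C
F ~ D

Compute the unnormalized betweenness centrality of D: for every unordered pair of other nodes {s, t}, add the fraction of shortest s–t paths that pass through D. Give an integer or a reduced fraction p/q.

Pairs whose geodesics pass through D — B–A: 1; B–E: 1; B–C: 1; A–E: 1; A–F: 1; E–C: 1; E–F: 1; C–F: 1.
All other pairs contribute 0.
Summing the contributions gives betweenness(D) = 8.

8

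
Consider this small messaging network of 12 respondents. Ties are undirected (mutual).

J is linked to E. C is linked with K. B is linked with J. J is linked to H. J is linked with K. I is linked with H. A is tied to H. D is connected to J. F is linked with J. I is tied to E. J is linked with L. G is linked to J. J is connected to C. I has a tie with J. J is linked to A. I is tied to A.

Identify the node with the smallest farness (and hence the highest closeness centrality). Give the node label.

J

Farness (sum of distances to all others) for each node — A:19, B:21, C:20, D:21, E:20, F:21, G:21, H:19, I:18, J:11, K:20, L:21.
The smallest farness is 11, for J, so J has the highest closeness.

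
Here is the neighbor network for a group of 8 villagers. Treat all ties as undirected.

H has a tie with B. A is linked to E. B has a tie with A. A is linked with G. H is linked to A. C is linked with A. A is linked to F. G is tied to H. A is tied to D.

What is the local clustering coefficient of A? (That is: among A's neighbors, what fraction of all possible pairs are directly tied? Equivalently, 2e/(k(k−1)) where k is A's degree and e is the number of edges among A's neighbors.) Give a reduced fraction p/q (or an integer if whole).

2/21

A's neighbors: B, C, D, E, F, G, and H (k = 7).
Possible neighbor pairs: C(7,2) = 21. Edges among them: B–H, G–H → e = 2.
Clustering(A) = 2/21.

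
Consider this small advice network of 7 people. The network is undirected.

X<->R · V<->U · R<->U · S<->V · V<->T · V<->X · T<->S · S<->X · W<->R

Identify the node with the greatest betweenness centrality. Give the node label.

R

Unnormalized betweenness of each node: R:11/2, S:7/6, T:0, U:5/3, V:13/3, W:0, X:13/3.
R has the largest value, 11/2, making it the main broker — the node through which the most shortest paths run.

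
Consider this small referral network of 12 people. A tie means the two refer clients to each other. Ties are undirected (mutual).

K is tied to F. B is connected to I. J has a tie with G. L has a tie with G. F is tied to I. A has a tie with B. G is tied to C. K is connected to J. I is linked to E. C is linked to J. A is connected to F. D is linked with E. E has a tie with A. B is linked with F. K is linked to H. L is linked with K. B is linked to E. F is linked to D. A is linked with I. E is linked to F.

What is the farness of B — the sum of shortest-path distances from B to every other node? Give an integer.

25

Distances from B: A:1, C:4, D:2, E:1, F:1, G:4, H:3, I:1, J:3, K:2, L:3.
Sum = 1 + 4 + 2 + 1 + 1 + 4 + 3 + 1 + 3 + 2 + 3 = 25.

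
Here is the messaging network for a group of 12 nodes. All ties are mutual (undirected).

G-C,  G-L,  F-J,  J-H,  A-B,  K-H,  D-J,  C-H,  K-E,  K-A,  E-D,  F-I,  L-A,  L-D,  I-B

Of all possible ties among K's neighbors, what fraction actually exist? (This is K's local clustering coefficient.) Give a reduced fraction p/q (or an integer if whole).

0

K's neighbors: A, E, and H (k = 3).
Possible neighbor pairs: C(3,2) = 3. Edges among them: none → e = 0.
Clustering(K) = 0/3 = 0.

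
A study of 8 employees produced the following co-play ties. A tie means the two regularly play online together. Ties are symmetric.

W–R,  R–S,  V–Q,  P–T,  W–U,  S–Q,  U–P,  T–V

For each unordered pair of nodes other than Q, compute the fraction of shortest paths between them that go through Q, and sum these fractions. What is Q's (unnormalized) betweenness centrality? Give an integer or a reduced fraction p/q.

9/2

Pairs whose geodesics pass through Q — S–P: 1/2; S–T: 1; S–V: 1; R–T: 1/2; R–V: 1; W–V: 1/2.
All other pairs contribute 0.
Summing the contributions gives betweenness(Q) = 9/2.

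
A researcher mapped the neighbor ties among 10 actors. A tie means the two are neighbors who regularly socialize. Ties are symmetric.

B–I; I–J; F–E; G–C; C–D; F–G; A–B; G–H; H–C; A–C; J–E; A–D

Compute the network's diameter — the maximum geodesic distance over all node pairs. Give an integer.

4

Eccentricity of each node (its greatest distance to any other): A:4, B:4, C:4, D:4, E:4, F:4, G:4, H:4, I:4, J:4.
The maximum eccentricity is 4, realized for instance by the pair H–J via H – G – F – E – J. So the diameter is 4.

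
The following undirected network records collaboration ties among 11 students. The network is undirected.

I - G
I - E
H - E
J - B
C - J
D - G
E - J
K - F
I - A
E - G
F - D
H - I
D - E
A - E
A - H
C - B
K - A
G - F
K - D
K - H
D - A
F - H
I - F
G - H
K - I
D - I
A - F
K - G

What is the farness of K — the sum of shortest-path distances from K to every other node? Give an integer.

Distances from K: A:1, B:4, C:4, D:1, E:2, F:1, G:1, H:1, I:1, J:3.
Sum = 1 + 4 + 4 + 1 + 2 + 1 + 1 + 1 + 1 + 3 = 19.

19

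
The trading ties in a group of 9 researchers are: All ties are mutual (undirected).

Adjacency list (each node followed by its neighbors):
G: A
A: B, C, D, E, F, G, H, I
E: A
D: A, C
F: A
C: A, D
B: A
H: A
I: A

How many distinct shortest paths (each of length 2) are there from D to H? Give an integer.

1

The shortest distance is 2, and the only length-2 path is D–A–H. So there is exactly 1 shortest path.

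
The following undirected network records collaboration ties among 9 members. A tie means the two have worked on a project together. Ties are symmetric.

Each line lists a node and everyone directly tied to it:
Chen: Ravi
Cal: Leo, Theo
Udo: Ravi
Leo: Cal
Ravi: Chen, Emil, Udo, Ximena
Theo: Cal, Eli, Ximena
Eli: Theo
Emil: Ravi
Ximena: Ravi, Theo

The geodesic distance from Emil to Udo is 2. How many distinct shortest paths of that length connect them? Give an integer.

1

The shortest distance is 2, and the only length-2 path is Emil–Ravi–Udo. So there is exactly 1 shortest path.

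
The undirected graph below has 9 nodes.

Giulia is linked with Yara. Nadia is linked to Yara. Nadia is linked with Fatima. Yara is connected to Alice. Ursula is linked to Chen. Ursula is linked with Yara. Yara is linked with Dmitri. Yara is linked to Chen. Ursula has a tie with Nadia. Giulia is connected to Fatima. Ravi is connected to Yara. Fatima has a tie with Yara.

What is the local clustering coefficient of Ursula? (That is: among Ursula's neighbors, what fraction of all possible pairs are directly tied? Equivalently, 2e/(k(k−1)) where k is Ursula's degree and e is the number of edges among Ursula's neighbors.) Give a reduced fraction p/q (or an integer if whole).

Ursula's neighbors: Chen, Nadia, and Yara (k = 3).
Possible neighbor pairs: C(3,2) = 3. Edges among them: Chen–Yara, Nadia–Yara → e = 2.
Clustering(Ursula) = 2/3.

2/3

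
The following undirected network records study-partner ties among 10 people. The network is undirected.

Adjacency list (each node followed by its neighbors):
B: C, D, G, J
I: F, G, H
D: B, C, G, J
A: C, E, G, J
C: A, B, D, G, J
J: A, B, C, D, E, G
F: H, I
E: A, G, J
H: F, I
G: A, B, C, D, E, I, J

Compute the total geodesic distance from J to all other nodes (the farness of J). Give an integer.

Distances from J: A:1, B:1, C:1, D:1, E:1, F:3, G:1, H:3, I:2.
Sum = 1 + 1 + 1 + 1 + 1 + 3 + 1 + 3 + 2 = 14.

14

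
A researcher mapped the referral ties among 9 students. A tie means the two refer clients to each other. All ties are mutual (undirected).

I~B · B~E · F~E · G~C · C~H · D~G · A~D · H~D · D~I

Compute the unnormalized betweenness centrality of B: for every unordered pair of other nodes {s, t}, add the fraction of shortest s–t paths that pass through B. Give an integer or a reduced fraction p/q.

12

Pairs whose geodesics pass through B — C–E: 2/2; C–F: 2/2; D–E: 1; D–F: 1; I–E: 1; I–F: 1; E–A: 1; E–G: 1; E–H: 1; A–F: 1; G–F: 1; F–H: 1.
All other pairs contribute 0.
Summing the contributions gives betweenness(B) = 12.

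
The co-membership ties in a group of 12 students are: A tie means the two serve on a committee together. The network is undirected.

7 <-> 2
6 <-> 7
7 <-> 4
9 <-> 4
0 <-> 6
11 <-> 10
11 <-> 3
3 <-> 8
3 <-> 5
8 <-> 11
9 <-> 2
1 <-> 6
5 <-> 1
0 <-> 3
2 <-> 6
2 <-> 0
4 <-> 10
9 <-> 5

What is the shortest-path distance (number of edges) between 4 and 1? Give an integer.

One shortest route is 4 – 7 – 6 – 1, which uses 3 edges, and at distance 2 from 4 we only reach {2, 5, 6, 11}, which does not include 1. So d(4,1) = 3.

3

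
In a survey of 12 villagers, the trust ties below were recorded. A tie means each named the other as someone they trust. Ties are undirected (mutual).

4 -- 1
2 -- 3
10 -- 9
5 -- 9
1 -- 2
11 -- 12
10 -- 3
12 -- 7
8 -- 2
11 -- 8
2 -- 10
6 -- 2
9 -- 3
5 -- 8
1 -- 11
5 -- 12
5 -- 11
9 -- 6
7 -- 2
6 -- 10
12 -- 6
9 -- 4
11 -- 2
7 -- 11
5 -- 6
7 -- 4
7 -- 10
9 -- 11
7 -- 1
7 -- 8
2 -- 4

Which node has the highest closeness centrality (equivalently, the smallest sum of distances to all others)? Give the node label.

2

Farness (sum of distances to all others) for each node — 1:18, 2:14, 3:20, 4:18, 5:17, 6:17, 7:15, 8:18, 9:16, 10:17, 11:15, 12:19.
The smallest farness is 14, for 2, so 2 has the highest closeness.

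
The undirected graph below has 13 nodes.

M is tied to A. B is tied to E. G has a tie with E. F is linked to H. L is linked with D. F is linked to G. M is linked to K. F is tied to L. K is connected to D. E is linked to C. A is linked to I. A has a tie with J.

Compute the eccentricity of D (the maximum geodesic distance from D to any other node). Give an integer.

Distances from D: A:3, B:5, C:5, E:4, F:2, G:3, H:3, I:4, J:4, K:1, L:1, M:2.
The largest is 5 (to B and C), so the eccentricity of D is 5.

5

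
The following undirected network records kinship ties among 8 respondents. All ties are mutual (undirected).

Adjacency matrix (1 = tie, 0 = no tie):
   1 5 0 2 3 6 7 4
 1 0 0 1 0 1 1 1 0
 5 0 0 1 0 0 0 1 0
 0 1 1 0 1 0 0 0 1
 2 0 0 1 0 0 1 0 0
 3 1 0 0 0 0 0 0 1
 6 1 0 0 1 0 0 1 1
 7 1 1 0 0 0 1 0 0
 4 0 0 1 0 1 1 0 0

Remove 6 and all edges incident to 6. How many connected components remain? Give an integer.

6's neighbors (1, 2, 4, and 7) remain reachable from one another through other ties, so the rest of the network stays in one piece.

1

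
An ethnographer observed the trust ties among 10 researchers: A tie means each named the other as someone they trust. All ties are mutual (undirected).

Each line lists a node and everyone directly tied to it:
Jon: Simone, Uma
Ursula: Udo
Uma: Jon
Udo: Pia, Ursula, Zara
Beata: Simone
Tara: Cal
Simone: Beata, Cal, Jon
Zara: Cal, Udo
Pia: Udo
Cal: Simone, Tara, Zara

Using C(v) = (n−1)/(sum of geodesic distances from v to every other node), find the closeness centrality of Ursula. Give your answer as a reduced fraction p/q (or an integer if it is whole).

9/32

Distances from Ursula: Beata:5, Cal:3, Jon:5, Pia:2, Simone:4, Tara:4, Udo:1, Uma:6, Zara:2. Sum = 32.
n = 10, so closeness = 9/32.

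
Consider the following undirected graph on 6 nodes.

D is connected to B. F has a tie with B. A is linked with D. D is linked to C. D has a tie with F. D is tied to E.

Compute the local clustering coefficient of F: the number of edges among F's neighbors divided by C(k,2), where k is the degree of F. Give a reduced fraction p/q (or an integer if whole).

F's neighbors: B and D (k = 2).
Possible neighbor pairs: C(2,2) = 1. Edges among them: B–D → e = 1.
Clustering(F) = 1/1.

1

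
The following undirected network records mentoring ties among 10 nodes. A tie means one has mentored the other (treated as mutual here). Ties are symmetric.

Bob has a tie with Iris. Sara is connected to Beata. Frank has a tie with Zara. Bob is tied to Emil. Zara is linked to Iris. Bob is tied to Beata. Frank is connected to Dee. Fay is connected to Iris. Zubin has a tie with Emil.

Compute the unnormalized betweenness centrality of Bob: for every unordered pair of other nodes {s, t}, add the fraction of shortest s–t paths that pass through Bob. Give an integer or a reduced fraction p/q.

Pairs whose geodesics pass through Bob — Zubin–Fay: 1; Zubin–Iris: 1; Zubin–Zara: 1; Zubin–Dee: 1; Zubin–Frank: 1; Zubin–Beata: 1; Zubin–Sara: 1; Fay–Emil: 1; Fay–Beata: 1; Fay–Sara: 1; Emil–Iris: 1; Emil–Zara: 1; Emil–Dee: 1; Emil–Frank: 1 … (+10 more pairs).
All other pairs contribute 0.
Summing the contributions gives betweenness(Bob) = 24.

24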